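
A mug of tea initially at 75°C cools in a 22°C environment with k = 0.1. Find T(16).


Newton's law: dT/dt = -k(T - T_a) has solution T(t) = T_a + (T₀ - T_a)e^(-kt).
Plug in T_a = 22, T₀ = 75, k = 0.1, t = 16: T(16) = 22 + (53)e^(-1.60) ≈ 32.7°C.


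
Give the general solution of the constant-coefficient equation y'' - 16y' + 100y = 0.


Characteristic equation: r² - 16r + 100 = 0.
Discriminant is negative; roots r = 8 ± 6i (complex conjugate pair).
General solution uses e^(α x)(C₁ cos(β x) + C₂ sin(β x)): y = e^(8x)(C₁cos(6x) + C₂sin(6x)).


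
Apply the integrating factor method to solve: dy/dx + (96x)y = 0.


P(x) = 96x ⇒ μ = e^(48x²).
Q(x) = 0 so μ y is constant: y = Ce^(-48x²).


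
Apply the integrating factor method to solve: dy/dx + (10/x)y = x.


P(x) = 10/x ⇒ μ = x^10.
(x^10 y)' = x^10·x^1 = x^11.
Integrate: x^10 y = x^12/(12) + C.
Solve for y: y = (1/12)x^2 + C/x^10.


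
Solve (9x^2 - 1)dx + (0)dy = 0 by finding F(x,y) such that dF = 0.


Check exactness: ∂M/∂y = 0 and ∂N/∂x = 0; equal, so the equation is exact.
Integrate M with respect to x (treating y as constant): ∫M dx = 3x^3 - x + h(y).
Differentiate w.r.t. y and set equal to N: all terms match, so h'(y) = 0 and h is a constant absorbed into C.
General solution: 3x^3 - x = C.


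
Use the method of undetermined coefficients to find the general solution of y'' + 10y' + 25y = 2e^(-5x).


Characteristic polynomial (r + 5)² = 0; repeated root r = -5.
y_h = (C₁ + C₂x)e^(-5x). Forcing matches the repeated root (resonance), so try y_p = Ax² e^(-5x).
Substitute and solve for A: 2A = 2, so A = 1.
General solution: y = (C₁ + C₂x + x²)e^(-5x).


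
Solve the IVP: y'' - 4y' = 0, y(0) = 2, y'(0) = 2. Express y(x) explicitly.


Characteristic roots of r² - 4r = 0 are 4, 0.
General solution y = c₁ e^(4x) + c₂.
Apply y(0) = 2: c₁ + c₂ = 2. Apply y'(0) = 2: 4 c₁ + 0 c₂ = 2.
Solve: c₁ = 1/2, c₂ = 3/2.
Particular solution: y = (1/2)e^(4x) + 3/2.


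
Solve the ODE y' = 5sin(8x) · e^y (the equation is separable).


Separate: e^(-y) dy = 5sin(8x) dx.
Integrate: -e^(-y) = -(5/8)cos(8x) + C₀.
Rearrange: e^(-y) = (5/8)cos(8x) + C.


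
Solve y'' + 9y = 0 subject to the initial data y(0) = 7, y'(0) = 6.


Characteristic roots of r² + 9 = 0 are ±3i, so y = C₁cos(3x) + C₂sin(3x).
Apply y(0) = 7: C₁ = 7. Differentiate and apply y'(0) = 6: 3·C₂ = 6, so C₂ = 2.
Particular solution: y = 7cos(3x) + 2sin(3x).


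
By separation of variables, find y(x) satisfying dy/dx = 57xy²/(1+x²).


Separate: dy/y² = 57x/(1+x²) dx.
Integrate LHS: ∫ dy/y² = -1/y.
Integrate RHS via u = 1+x²: (57/2)ln(1+x²) + C.
Result: -1/y = (57/2)ln(1+x²) + C.


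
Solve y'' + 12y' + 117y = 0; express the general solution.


Characteristic equation: r² + 12r + 117 = 0.
Discriminant is negative; roots r = -6 ± 9i (complex conjugate pair).
General solution uses e^(α x)(C₁ cos(β x) + C₂ sin(β x)): y = e^(-6x)(C₁cos(9x) + C₂sin(9x)).


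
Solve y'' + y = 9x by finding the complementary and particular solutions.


Homogeneous: r² + 1 = 0 ⇒ r = ±1i, y_h = C₁cos(x) + C₂sin(x).
Polynomial forcing; try y_p = Ax + B. Then y_p'' + 1 y_p = 1(Ax + B) = 9x, so B = 0 and A = 9.
General solution: y = C₁cos(x) + C₂sin(x) + 9x.


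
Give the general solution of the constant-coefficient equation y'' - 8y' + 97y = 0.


Characteristic equation: r² - 8r + 97 = 0.
Discriminant is negative; roots r = 4 ± 9i (complex conjugate pair).
General solution uses e^(α x)(C₁ cos(β x) + C₂ sin(β x)): y = e^(4x)(C₁cos(9x) + C₂sin(9x)).


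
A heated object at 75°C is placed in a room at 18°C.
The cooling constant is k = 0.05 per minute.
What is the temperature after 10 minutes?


Newton's law: dT/dt = -k(T - T_a) has solution T(t) = T_a + (T₀ - T_a)e^(-kt).
Plug in T_a = 18, T₀ = 75, k = 0.05, t = 10: T(10) = 18 + (57)e^(-0.50) ≈ 52.6°C.


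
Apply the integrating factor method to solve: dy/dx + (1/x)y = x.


P(x) = 1/x ⇒ μ = x^1.
(x^1 y)' = x^2 ⇒ x^1 y = x^3/(3) + C.
Solve for y: y = (1/3)x^2 + C/x^1.


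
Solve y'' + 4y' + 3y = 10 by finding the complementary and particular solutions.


Characteristic roots of r² + 4r + 3 = 0 are -3, -1.
y_h = C₁e^(-3x) + C₂e^(-x).
Constant forcing; try y_p = A. Then 3A = 10 ⇒ A = 10/3.
General solution: y = C₁e^(-3x) + C₂e^(-x) + 10/3.


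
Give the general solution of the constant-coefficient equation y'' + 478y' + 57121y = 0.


Characteristic equation: r² + 478r + 57121 = 0, i.e. (r + 239)² = 0.
Repeated root r = -239; include an x factor for the second linearly independent solution.
General solution: y = (C₁ + C₂x)e^(-239x).


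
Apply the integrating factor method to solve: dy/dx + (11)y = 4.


P(x) = 11, Q(x) = 4; integrating factor μ = e^(11x).
(μ y)' = 4e^(11x) ⇒ μ y = (4/11)e^(11x) + C.
Divide by μ: y = 4/11 + Ce^(-11x).


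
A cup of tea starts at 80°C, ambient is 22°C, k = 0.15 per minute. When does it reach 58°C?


From T(t) = T_a + (T₀ - T_a)e^(-kt), set T(t) = 58:
(58 - 22) / (80 - 22) = e^(-0.15t), so t = -ln(0.621)/0.15 ≈ 3.2 minutes.


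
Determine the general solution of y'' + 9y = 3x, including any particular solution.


Homogeneous: r² + 9 = 0 ⇒ r = ±3i, y_h = C₁cos(3x) + C₂sin(3x).
Polynomial forcing; try y_p = Ax + B. Then y_p'' + 9 y_p = 9(Ax + B) = 3x, so B = 0 and A = 1/3.
General solution: y = C₁cos(3x) + C₂sin(3x) + (1/3)x.


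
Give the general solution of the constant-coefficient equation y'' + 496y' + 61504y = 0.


Characteristic equation: r² + 496r + 61504 = 0, i.e. (r + 248)² = 0.
Repeated root r = -248; include an x factor for the second linearly independent solution.
General solution: y = (C₁ + C₂x)e^(-248x).


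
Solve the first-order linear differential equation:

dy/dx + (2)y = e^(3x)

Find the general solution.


P(x) = 2 ⇒ μ = e^(2x).
(μ y)' = e^(5x) ⇒ μ y = e^(5x)/5 + C.
Divide by μ: y = (1/5)e^(3x) + Ce^(-2x).


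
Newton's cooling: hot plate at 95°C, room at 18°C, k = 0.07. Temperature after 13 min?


Newton's law: dT/dt = -k(T - T_a) has solution T(t) = T_a + (T₀ - T_a)e^(-kt).
Plug in T_a = 18, T₀ = 95, k = 0.07, t = 13: T(13) = 18 + (77)e^(-0.91) ≈ 49.0°C.


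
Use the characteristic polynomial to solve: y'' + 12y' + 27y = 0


Characteristic equation: r² + 12r + 27 = 0.
Factor: (r + 3)(r + 9) = 0 ⇒ r = -3, -9 (distinct real).
General solution: y = C₁e^(-3x) + C₂e^(-9x).


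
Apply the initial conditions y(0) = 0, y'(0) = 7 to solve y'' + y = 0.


Characteristic roots of r² + 1 = 0 are ±1i, so y = C₁cos(x) + C₂sin(x).
Apply y(0) = 0: C₁ = 0. Differentiate and apply y'(0) = 7: 1·C₂ = 7, so C₂ = 7.
Particular solution: y = 7sin(x).


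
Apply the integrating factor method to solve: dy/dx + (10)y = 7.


P(x) = 10, Q(x) = 7; integrating factor μ = e^(10x).
(μ y)' = 7e^(10x) ⇒ μ y = (7/10)e^(10x) + C.
Divide by μ: y = 7/10 + Ce^(-10x).


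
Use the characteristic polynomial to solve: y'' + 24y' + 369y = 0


Characteristic equation: r² + 24r + 369 = 0.
Discriminant is negative; roots r = -12 ± 15i (complex conjugate pair).
General solution uses e^(α x)(C₁ cos(β x) + C₂ sin(β x)): y = e^(-12x)(C₁cos(15x) + C₂sin(15x)).


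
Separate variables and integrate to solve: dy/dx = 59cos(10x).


g(y) = 1, so integrate directly: y = ∫ 59cos(10x) dx = (59/10)sin(10x) + C.


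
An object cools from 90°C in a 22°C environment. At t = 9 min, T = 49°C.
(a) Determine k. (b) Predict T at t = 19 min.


Newton's law: T(t) = T_a + (T₀ - T_a)e^(-kt).
(a) Use T(9) = 49: (49 - 22)/(90 - 22) = e^(-k·9), so k = -ln(0.397)/9 ≈ 0.1026.
(b) Apply k to t = 19: T(19) = 22 + (68)e^(-1.950) ≈ 31.7°C.


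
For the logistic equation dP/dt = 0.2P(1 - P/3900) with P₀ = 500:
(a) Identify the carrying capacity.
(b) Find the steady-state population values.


Logistic ODE dP/dt = 0.2P(1 - P/3900) has equilibria where dP/dt = 0, i.e. P = 0 or P = 3900.
The coefficient (1 - P/K) = 0 when P = K, identifying K = 3900 as the carrying capacity.
(a) K = 3900; (b) equilibria P = 0 and P = 3900.


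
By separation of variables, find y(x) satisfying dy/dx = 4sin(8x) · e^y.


Separate: e^(-y) dy = 4sin(8x) dx.
Integrate: -e^(-y) = -(1/2)cos(8x) + C₀.
Rearrange: e^(-y) = (1/2)cos(8x) + C.


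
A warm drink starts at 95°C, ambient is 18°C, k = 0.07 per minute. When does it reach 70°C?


From T(t) = T_a + (T₀ - T_a)e^(-kt), set T(t) = 70:
(70 - 18) / (95 - 18) = e^(-0.07t), so t = -ln(0.675)/0.07 ≈ 5.6 minutes.


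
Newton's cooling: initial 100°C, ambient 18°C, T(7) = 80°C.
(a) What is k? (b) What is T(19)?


Newton's law: T(t) = T_a + (T₀ - T_a)e^(-kt).
(a) Use T(7) = 80: (80 - 18)/(100 - 18) = e^(-k·7), so k = -ln(0.756)/7 ≈ 0.0399.
(b) Apply k to t = 19: T(19) = 18 + (82)e^(-0.759) ≈ 56.4°C.


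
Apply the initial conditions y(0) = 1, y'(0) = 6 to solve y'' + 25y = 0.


Characteristic roots of r² + 25 = 0 are ±5i, so y = C₁cos(5x) + C₂sin(5x).
Apply y(0) = 1: C₁ = 1. Differentiate and apply y'(0) = 6: 5·C₂ = 6, so C₂ = 6/5.
Particular solution: y = cos(5x) + (6/5)sin(5x).


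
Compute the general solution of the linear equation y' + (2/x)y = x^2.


P(x) = 2/x ⇒ μ = x^2.
(x^2 y)' = x^2·x^2 = x^4.
Integrate: x^2 y = x^5/(5) + C.
Solve for y: y = (1/5)x^3 + C/x^2.


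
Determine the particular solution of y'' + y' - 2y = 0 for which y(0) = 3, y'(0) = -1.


Characteristic roots of r² + r - 2 = 0 are 1, -2.
General solution y = c₁ e^(x) + c₂ e^(-2x).
Apply y(0) = 3: c₁ + c₂ = 3. Apply y'(0) = -1: 1 c₁ - 2 c₂ = -1.
Solve: c₁ = 5/3, c₂ = 4/3.
Particular solution: y = (5/3)e^(x) + (4/3)e^(-2x).


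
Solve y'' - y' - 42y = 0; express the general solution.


Characteristic equation: r² - r - 42 = 0.
Factor: (r - 7)(r + 6) = 0 ⇒ r = 7, -6 (distinct real).
General solution: y = C₁e^(7x) + C₂e^(-6x).


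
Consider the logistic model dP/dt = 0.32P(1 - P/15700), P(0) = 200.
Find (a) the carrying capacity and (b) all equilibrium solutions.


Logistic ODE dP/dt = 0.32P(1 - P/15700) has equilibria where dP/dt = 0, i.e. P = 0 or P = 15700.
The coefficient (1 - P/K) = 0 when P = K, identifying K = 15700 as the carrying capacity.
(a) K = 15700; (b) equilibria P = 0 and P = 15700.


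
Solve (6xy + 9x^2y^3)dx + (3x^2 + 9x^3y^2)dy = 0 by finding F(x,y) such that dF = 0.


Check exactness: ∂M/∂y = 6x + 27x^2y^2 and ∂N/∂x = 6x + 27x^2y^2; equal, so the equation is exact.
Integrate M with respect to x (treating y as constant): ∫M dx = 3x^2y + 3x^3y^3 + h(y).
Differentiate w.r.t. y and set equal to N: all terms match, so h'(y) = 0 and h is a constant absorbed into C.
General solution: 3x^2y + 3x^3y^3 = C.


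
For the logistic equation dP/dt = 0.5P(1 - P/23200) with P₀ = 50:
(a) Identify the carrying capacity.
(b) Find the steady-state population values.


Logistic ODE dP/dt = 0.5P(1 - P/23200) has equilibria where dP/dt = 0, i.e. P = 0 or P = 23200.
The coefficient (1 - P/K) = 0 when P = K, identifying K = 23200 as the carrying capacity.
(a) K = 23200; (b) equilibria P = 0 and P = 23200.


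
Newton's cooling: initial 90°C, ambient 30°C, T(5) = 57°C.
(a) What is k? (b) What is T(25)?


Newton's law: T(t) = T_a + (T₀ - T_a)e^(-kt).
(a) Use T(5) = 57: (57 - 30)/(90 - 30) = e^(-k·5), so k = -ln(0.450)/5 ≈ 0.1597.
(b) Apply k to t = 25: T(25) = 30 + (60)e^(-3.993) ≈ 31.1°C.


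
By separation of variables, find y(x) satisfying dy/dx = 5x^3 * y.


Separate variables: dy/y = 5x^3 dx.
Integrate: ln|y| = (5/4)x^4 + C₀.
Exponentiate: y = Ce^((5/4)x^4).


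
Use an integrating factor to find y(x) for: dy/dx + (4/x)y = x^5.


P(x) = 4/x ⇒ μ = x^4.
(x^4 y)' = x^4·x^5 = x^9.
Integrate: x^4 y = x^10/(10) + C.
Solve for y: y = (1/10)x^6 + C/x^4.


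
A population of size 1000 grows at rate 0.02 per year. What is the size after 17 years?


The ODE dP/dt = 0.02P has solution P(t) = P(0)e^(0.02t).
Substitute P(0) = 1000 and t = 17: P(17) = 1000 e^(0.34) ≈ 1405.


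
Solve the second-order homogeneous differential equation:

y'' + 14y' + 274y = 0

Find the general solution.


Characteristic equation: r² + 14r + 274 = 0.
Discriminant is negative; roots r = -7 ± 15i (complex conjugate pair).
General solution uses e^(α x)(C₁ cos(β x) + C₂ sin(β x)): y = e^(-7x)(C₁cos(15x) + C₂sin(15x)).


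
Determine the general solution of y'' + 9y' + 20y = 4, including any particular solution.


Characteristic roots of r² + 9r + 20 = 0 are -4, -5.
y_h = C₁e^(-4x) + C₂e^(-5x).
Constant forcing; try y_p = A. Then 20A = 4 ⇒ A = 1/5.
General solution: y = C₁e^(-4x) + C₂e^(-5x) + 1/5.


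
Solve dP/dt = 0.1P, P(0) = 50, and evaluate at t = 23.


The ODE dP/dt = 0.1P has solution P(t) = P(0)e^(0.1t).
Substitute P(0) = 50 and t = 23: P(23) = 50 e^(2.30) ≈ 499.


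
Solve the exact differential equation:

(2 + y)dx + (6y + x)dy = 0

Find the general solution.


Check exactness: ∂M/∂y = 1 and ∂N/∂x = 1; equal, so the equation is exact.
Integrate M with respect to x (treating y as constant): ∫M dx = 2x + xy + h(y).
Differentiate w.r.t. y and set equal to N: the x-dependent terms already match, leaving h'(y) = 6y. Integrate: h(y) = 3y^2.
So F(x,y) = 2x + 3y^2 + xy.
General solution: 2x + 3y^2 + xy = C.


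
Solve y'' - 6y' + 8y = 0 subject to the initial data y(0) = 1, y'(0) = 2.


Characteristic roots of r² - 6r + 8 = 0 are 2, 4.
General solution y = c₁ e^(2x) + c₂ e^(4x).
Apply y(0) = 1: c₁ + c₂ = 1. Apply y'(0) = 2: 2 c₁ + 4 c₂ = 2.
Solve: c₁ = 1, c₂ = 0.
Particular solution: y = e^(2x) + 0e^(4x).


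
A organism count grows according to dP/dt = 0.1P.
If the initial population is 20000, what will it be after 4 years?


The ODE dP/dt = 0.1P has solution P(t) = P(0)e^(0.1t).
Substitute P(0) = 20000 and t = 4: P(4) = 20000 e^(0.40) ≈ 29836.


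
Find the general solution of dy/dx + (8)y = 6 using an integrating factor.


P(x) = 8, Q(x) = 6; integrating factor μ = e^(8x).
(μ y)' = 6e^(8x) ⇒ μ y = (3/4)e^(8x) + C.
Divide by μ: y = 3/4 + Ce^(-8x).


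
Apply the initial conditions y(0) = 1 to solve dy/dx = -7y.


General solution of y' = -7y is y = Ce^(-7x).
Apply y(0) = 1: C = 1.
Particular solution: y = e^(-7x).


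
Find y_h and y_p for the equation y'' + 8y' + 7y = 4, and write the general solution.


Characteristic roots of r² + 8r + 7 = 0 are -7, -1.
y_h = C₁e^(-7x) + C₂e^(-x).
Constant forcing; try y_p = A. Then 7A = 4 ⇒ A = 4/7.
General solution: y = C₁e^(-7x) + C₂e^(-x) + 4/7.


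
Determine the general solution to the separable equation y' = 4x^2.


Integrate both sides with respect to x: y = ∫ 4x^2 dx = (4/3)x^3 + C.


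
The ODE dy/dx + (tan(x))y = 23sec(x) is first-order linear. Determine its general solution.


P(x) = tan(x) ⇒ μ = e^(∫tan(x)dx) = sec(x).
(sec(x) y)' = 23sec²(x) ⇒ sec(x) y = 23tan(x) + C.
Multiply by cos(x): y = 23sin(x) + C·cos(x).


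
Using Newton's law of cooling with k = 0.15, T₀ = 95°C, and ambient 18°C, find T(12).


Newton's law: dT/dt = -k(T - T_a) has solution T(t) = T_a + (T₀ - T_a)e^(-kt).
Plug in T_a = 18, T₀ = 95, k = 0.15, t = 12: T(12) = 18 + (77)e^(-1.80) ≈ 30.7°C.


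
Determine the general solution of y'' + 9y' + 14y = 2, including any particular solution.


Characteristic roots of r² + 9r + 14 = 0 are -2, -7.
y_h = C₁e^(-2x) + C₂e^(-7x).
Constant forcing; try y_p = A. Then 14A = 2 ⇒ A = 1/7.
General solution: y = C₁e^(-2x) + C₂e^(-7x) + 1/7.


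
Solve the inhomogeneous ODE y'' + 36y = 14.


Homogeneous part: r² + 36 = 0 ⇒ r = ±6i, so y_h = C₁cos(6x) + C₂sin(6x).
Try constant y_p = A; plug in: 36A = 14 ⇒ A = 7/18.
General solution: y = C₁cos(6x) + C₂sin(6x) + 7/18.


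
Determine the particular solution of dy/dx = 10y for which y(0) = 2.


General solution of y' = 10y is y = Ce^(10x).
Apply y(0) = 2: C = 2.
Particular solution: y = 2e^(10x).


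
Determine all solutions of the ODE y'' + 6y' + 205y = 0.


Characteristic equation: r² + 6r + 205 = 0.
Discriminant is negative; roots r = -3 ± 14i (complex conjugate pair).
General solution uses e^(α x)(C₁ cos(β x) + C₂ sin(β x)): y = e^(-3x)(C₁cos(14x) + C₂sin(14x)).


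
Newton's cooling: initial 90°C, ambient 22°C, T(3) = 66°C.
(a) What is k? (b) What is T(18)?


Newton's law: T(t) = T_a + (T₀ - T_a)e^(-kt).
(a) Use T(3) = 66: (66 - 22)/(90 - 22) = e^(-k·3), so k = -ln(0.647)/3 ≈ 0.1451.
(b) Apply k to t = 18: T(18) = 22 + (68)e^(-2.612) ≈ 27.0°C.


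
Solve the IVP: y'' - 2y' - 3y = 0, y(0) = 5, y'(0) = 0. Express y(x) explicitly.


Characteristic roots of r² - 2r - 3 = 0 are -1, 3.
General solution y = c₁ e^(-x) + c₂ e^(3x).
Apply y(0) = 5: c₁ + c₂ = 5. Apply y'(0) = 0: -1 c₁ + 3 c₂ = 0.
Solve: c₁ = 15/4, c₂ = 5/4.
Particular solution: y = (15/4)e^(-x) + (5/4)e^(3x).


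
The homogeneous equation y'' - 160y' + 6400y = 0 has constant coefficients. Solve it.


Characteristic equation: r² - 160r + 6400 = 0, i.e. (r - 80)² = 0.
Repeated root r = 80; include an x factor for the second linearly independent solution.
General solution: y = (C₁ + C₂x)e^(80x).


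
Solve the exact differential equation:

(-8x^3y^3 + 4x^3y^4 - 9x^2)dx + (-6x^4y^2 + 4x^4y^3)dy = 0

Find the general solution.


Check exactness: ∂M/∂y = -24x^3y^2 + 16x^3y^3 and ∂N/∂x = -24x^3y^2 + 16x^3y^3; equal, so the equation is exact.
Integrate M with respect to x (treating y as constant): ∫M dx = -2x^4y^3 + x^4y^4 - 3x^3 + h(y).
Differentiate w.r.t. y and set equal to N: all terms match, so h'(y) = 0 and h is a constant absorbed into C.
General solution: -2x^4y^3 + x^4y^4 - 3x^3 = C.


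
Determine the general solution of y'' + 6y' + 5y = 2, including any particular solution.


Characteristic roots of r² + 6r + 5 = 0 are -1, -5.
y_h = C₁e^(-x) + C₂e^(-5x).
Forcing exponent 0 is not a characteristic root; try y_p = A.
Substitute: A·(0 + (6)·0 + (5)) = A·5 = 2, so A = 2/5.
General solution: y = C₁e^(-x) + C₂e^(-5x) + 2/5.


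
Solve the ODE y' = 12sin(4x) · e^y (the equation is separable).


Separate: e^(-y) dy = 12sin(4x) dx.
Integrate: -e^(-y) = -3cos(4x) + C₀.
Rearrange: e^(-y) = 3cos(4x) + C.


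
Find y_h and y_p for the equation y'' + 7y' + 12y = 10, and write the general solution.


Characteristic roots of r² + 7r + 12 = 0 are -3, -4.
y_h = C₁e^(-3x) + C₂e^(-4x).
Constant forcing; try y_p = A. Then 12A = 10 ⇒ A = 5/6.
General solution: y = C₁e^(-3x) + C₂e^(-4x) + 5/6.


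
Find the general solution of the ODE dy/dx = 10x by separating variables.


Integrate both sides with respect to x: y = ∫ 10x dx = 5x^2 + C.


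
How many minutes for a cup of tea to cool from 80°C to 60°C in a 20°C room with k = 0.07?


From T(t) = T_a + (T₀ - T_a)e^(-kt), set T(t) = 60:
(60 - 20) / (80 - 20) = e^(-0.07t), so t = -ln(0.667)/0.07 ≈ 5.8 minutes.


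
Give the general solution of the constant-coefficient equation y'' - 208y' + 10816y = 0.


Characteristic equation: r² - 208r + 10816 = 0, i.e. (r - 104)² = 0.
Repeated root r = 104; include an x factor for the second linearly independent solution.
General solution: y = (C₁ + C₂x)e^(104x).


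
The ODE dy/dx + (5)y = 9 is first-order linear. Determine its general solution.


P(x) = 5, Q(x) = 9; integrating factor μ = e^(5x).
(μ y)' = 9e^(5x) ⇒ μ y = (9/5)e^(5x) + C.
Divide by μ: y = 9/5 + Ce^(-5x).


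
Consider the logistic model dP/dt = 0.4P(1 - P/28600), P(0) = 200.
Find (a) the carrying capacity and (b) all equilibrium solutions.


Logistic ODE dP/dt = 0.4P(1 - P/28600) has equilibria where dP/dt = 0, i.e. P = 0 or P = 28600.
The coefficient (1 - P/K) = 0 when P = K, identifying K = 28600 as the carrying capacity.
(a) K = 28600; (b) equilibria P = 0 and P = 28600.


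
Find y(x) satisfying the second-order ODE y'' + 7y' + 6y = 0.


Characteristic equation: r² + 7r + 6 = 0.
Factor: (r + 1)(r + 6) = 0 ⇒ r = -1, -6 (distinct real).
General solution: y = C₁e^(-x) + C₂e^(-6x).


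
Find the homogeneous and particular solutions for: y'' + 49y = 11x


Homogeneous: r² + 49 = 0 ⇒ r = ±7i, y_h = C₁cos(7x) + C₂sin(7x).
Polynomial forcing; try y_p = Ax + B. Then y_p'' + 49 y_p = 49(Ax + B) = 11x, so B = 0 and A = 11/49.
General solution: y = C₁cos(7x) + C₂sin(7x) + (11/49)x.


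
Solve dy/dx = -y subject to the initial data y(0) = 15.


General solution of y' = -y is y = Ce^(-x).
Apply y(0) = 15: C = 15.
Particular solution: y = 15e^(-x).


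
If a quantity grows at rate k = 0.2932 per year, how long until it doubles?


Exponential growth: P(t) = P₀ e^(0.2932t). Set P(t)/P₀ = 2: e^(0.2932t) = 2.
Solve: t = ln(2)/0.2932 ≈ 2.36 years.


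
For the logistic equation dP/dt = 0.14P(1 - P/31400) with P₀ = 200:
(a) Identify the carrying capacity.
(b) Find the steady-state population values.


Logistic ODE dP/dt = 0.14P(1 - P/31400) has equilibria where dP/dt = 0, i.e. P = 0 or P = 31400.
The coefficient (1 - P/K) = 0 when P = K, identifying K = 31400 as the carrying capacity.
(a) K = 31400; (b) equilibria P = 0 and P = 31400.


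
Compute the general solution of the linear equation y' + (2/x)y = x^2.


P(x) = 2/x ⇒ μ = x^2.
(x^2 y)' = x^2·x^2 = x^4.
Integrate: x^2 y = x^5/(5) + C.
Solve for y: y = (1/5)x^3 + C/x^2.


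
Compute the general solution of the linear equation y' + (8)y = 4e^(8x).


P(x) = 8 ⇒ μ = e^(8x).
(μ y)' = 4e^(16x) ⇒ μ y = (4/16)e^(16x) + C.
Divide by μ: y = (1/4)e^(8x) + Ce^(-8x).


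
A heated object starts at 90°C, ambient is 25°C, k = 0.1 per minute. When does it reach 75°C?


From T(t) = T_a + (T₀ - T_a)e^(-kt), set T(t) = 75:
(75 - 25) / (90 - 25) = e^(-0.1t), so t = -ln(0.769)/0.1 ≈ 2.6 minutes.


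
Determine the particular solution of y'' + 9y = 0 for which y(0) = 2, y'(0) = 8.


Characteristic roots of r² + 9 = 0 are ±3i, so y = C₁cos(3x) + C₂sin(3x).
Apply y(0) = 2: C₁ = 2. Differentiate and apply y'(0) = 8: 3·C₂ = 8, so C₂ = 8/3.
Particular solution: y = 2cos(3x) + (8/3)sin(3x).


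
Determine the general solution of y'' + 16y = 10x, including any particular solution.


Homogeneous: r² + 16 = 0 ⇒ r = ±4i, y_h = C₁cos(4x) + C₂sin(4x).
Polynomial forcing; try y_p = Ax + B. Then y_p'' + 16 y_p = 16(Ax + B) = 10x, so B = 0 and A = 5/8.
General solution: y = C₁cos(4x) + C₂sin(4x) + (5/8)x.


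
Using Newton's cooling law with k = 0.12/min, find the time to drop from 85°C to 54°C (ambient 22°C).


From T(t) = T_a + (T₀ - T_a)e^(-kt), set T(t) = 54:
(54 - 22) / (85 - 22) = e^(-0.12t), so t = -ln(0.508)/0.12 ≈ 5.6 minutes.


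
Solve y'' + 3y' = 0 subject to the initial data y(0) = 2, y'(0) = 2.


Characteristic roots of r² + 3r = 0 are -3, 0.
General solution y = c₁ e^(-3x) + c₂.
Apply y(0) = 2: c₁ + c₂ = 2. Apply y'(0) = 2: -3 c₁ + 0 c₂ = 2.
Solve: c₁ = -2/3, c₂ = 8/3.
Particular solution: y = -(2/3)e^(-3x) + 8/3.


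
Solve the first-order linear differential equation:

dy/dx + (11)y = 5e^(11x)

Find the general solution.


P(x) = 11 ⇒ μ = e^(11x).
(μ y)' = 5e^(22x) ⇒ μ y = (5/22)e^(22x) + C.
Divide by μ: y = (5/22)e^(11x) + Ce^(-11x).


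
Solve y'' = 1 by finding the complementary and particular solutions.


Characteristic polynomial (r - 0)² = 0; repeated root r = 0.
y_h = (C₁ + C₂x). Forcing matches the repeated root (resonance), so try y_p = Ax².
Substitute and solve for A: 2A = 1, so A = 1/2.
General solution: y = C₁ + C₂x + (1/2)x².


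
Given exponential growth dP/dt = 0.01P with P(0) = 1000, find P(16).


The ODE dP/dt = 0.01P has solution P(t) = P(0)e^(0.01t).
Substitute P(0) = 1000 and t = 16: P(16) = 1000 e^(0.16) ≈ 1174.


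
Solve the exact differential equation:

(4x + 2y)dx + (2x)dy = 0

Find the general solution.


Check exactness: ∂M/∂y = 2 and ∂N/∂x = 2; equal, so the equation is exact.
Integrate M with respect to x (treating y as constant): ∫M dx = 2x^2 + 2xy + h(y).
Differentiate w.r.t. y and set equal to N: all terms match, so h'(y) = 0 and h is a constant absorbed into C.
General solution: 2x^2 + 2xy = C.


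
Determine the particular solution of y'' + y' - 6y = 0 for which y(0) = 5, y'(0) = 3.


Characteristic roots of r² + r - 6 = 0 are -3, 2.
General solution y = c₁ e^(-3x) + c₂ e^(2x).
Apply y(0) = 5: c₁ + c₂ = 5. Apply y'(0) = 3: -3 c₁ + 2 c₂ = 3.
Solve: c₁ = 7/5, c₂ = 18/5.
Particular solution: y = (7/5)e^(-3x) + (18/5)e^(2x).


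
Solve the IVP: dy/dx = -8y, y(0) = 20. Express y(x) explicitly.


General solution of y' = -8y is y = Ce^(-8x).
Apply y(0) = 20: C = 20.
Particular solution: y = 20e^(-8x).


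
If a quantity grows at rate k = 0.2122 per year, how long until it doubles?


Exponential growth: P(t) = P₀ e^(0.2122t). Set P(t)/P₀ = 2: e^(0.2122t) = 2.
Solve: t = ln(2)/0.2122 ≈ 3.27 years.


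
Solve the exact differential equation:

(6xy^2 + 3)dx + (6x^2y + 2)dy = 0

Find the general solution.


Check exactness: ∂M/∂y = 12xy and ∂N/∂x = 12xy; equal, so the equation is exact.
Integrate M with respect to x (treating y as constant): ∫M dx = 3x^2y^2 + 3x + h(y).
Differentiate w.r.t. y and set equal to N: the x-dependent terms already match, leaving h'(y) = 2. Integrate: h(y) = 2y.
So F(x,y) = 3x^2y^2 + 2y + 3x.
General solution: 3x^2y^2 + 2y + 3x = C.


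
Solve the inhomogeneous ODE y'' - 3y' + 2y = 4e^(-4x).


Characteristic roots of r² - 3r + 2 = 0 are 1, 2.
y_h = C₁e^(x) + C₂e^(2x).
Forcing exponent -4 is not a characteristic root; try y_p = Ae^(-4x).
Substitute: A·(16 + (-3)·-4 + (2)) = A·30 = 4, so A = 2/15.
General solution: y = C₁e^(x) + C₂e^(2x) + (2/15)e^(-4x).


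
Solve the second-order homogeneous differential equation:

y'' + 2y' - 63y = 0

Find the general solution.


Characteristic equation: r² + 2r - 63 = 0.
Factor: (r - 7)(r + 9) = 0 ⇒ r = 7, -9 (distinct real).
General solution: y = C₁e^(7x) + C₂e^(-9x).


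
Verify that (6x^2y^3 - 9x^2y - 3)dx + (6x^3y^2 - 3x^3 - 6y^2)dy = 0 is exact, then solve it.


Check exactness: ∂M/∂y = 18x^2y^2 - 9x^2 and ∂N/∂x = 18x^2y^2 - 9x^2; equal, so the equation is exact.
Integrate M with respect to x (treating y as constant): ∫M dx = 2x^3y^3 - 3x^3y - 3x + h(y).
Differentiate w.r.t. y and set equal to N: the x-dependent terms already match, leaving h'(y) = -6y^2. Integrate: h(y) = -2y^3.
So F(x,y) = 2x^3y^3 - 3x^3y - 2y^3 - 3x.
General solution: 2x^3y^3 - 3x^3y - 2y^3 - 3x = C.


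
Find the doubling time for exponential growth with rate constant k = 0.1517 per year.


Exponential growth: P(t) = P₀ e^(0.1517t). Set P(t)/P₀ = 2: e^(0.1517t) = 2.
Solve: t = ln(2)/0.1517 ≈ 4.57 years.


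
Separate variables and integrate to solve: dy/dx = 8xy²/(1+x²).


Separate: dy/y² = 8x/(1+x²) dx.
Integrate LHS: ∫ dy/y² = -1/y.
Integrate RHS via u = 1+x²: 4ln(1+x²) + C.
Result: -1/y = 4ln(1+x²) + C.


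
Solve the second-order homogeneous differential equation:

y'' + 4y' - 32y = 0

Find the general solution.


Characteristic equation: r² + 4r - 32 = 0.
Factor: (r - 4)(r + 8) = 0 ⇒ r = 4, -8 (distinct real).
General solution: y = C₁e^(4x) + C₂e^(-8x).


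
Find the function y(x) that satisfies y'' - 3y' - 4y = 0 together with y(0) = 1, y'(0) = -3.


Characteristic roots of r² - 3r - 4 = 0 are -1, 4.
General solution y = c₁ e^(-x) + c₂ e^(4x).
Apply y(0) = 1: c₁ + c₂ = 1. Apply y'(0) = -3: -1 c₁ + 4 c₂ = -3.
Solve: c₁ = 7/5, c₂ = -2/5.
Particular solution: y = (7/5)e^(-x) - (2/5)e^(4x).


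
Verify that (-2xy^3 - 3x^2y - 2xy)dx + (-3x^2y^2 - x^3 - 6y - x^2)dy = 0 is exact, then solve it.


Check exactness: ∂M/∂y = -6xy^2 - 3x^2 - 2x and ∂N/∂x = -6xy^2 - 3x^2 - 2x; equal, so the equation is exact.
Integrate M with respect to x (treating y as constant): ∫M dx = -x^2y^3 - x^3y - x^2y + h(y).
Differentiate w.r.t. y and set equal to N: the x-dependent terms already match, leaving h'(y) = -6y. Integrate: h(y) = -3y^2.
So F(x,y) = -x^2y^3 - x^3y - 3y^2 - x^2y.
General solution: -x^2y^3 - x^3y - 3y^2 - x^2y = C.


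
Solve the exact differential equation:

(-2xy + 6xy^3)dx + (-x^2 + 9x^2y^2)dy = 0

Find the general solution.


Check exactness: ∂M/∂y = -2x + 18xy^2 and ∂N/∂x = -2x + 18xy^2; equal, so the equation is exact.
Integrate M with respect to x (treating y as constant): ∫M dx = -x^2y + 3x^2y^3 + h(y).
Differentiate w.r.t. y and set equal to N: all terms match, so h'(y) = 0 and h is a constant absorbed into C.
General solution: -x^2y + 3x^2y^3 = C.


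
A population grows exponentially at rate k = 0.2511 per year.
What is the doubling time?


Exponential growth: P(t) = P₀ e^(0.2511t). Set P(t)/P₀ = 2: e^(0.2511t) = 2.
Solve: t = ln(2)/0.2511 ≈ 2.76 years.


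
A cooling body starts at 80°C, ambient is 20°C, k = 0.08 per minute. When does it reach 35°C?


From T(t) = T_a + (T₀ - T_a)e^(-kt), set T(t) = 35:
(35 - 20) / (80 - 20) = e^(-0.08t), so t = -ln(0.250)/0.08 ≈ 17.3 minutes.


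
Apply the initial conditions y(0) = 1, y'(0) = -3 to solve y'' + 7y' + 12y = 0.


Characteristic roots of r² + 7r + 12 = 0 are -4, -3.
General solution y = c₁ e^(-4x) + c₂ e^(-3x).
Apply y(0) = 1: c₁ + c₂ = 1. Apply y'(0) = -3: -4 c₁ - 3 c₂ = -3.
Solve: c₁ = 0, c₂ = 1.
Particular solution: y = 0e^(-4x) + e^(-3x).


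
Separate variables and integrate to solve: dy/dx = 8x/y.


Separate variables: y dy = 8x dx.
Integrate both sides: y²/2 = 4x^2 + C₀.
Multiply by 2: y² = 8x^2 + C.


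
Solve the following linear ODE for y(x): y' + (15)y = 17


P(x) = 15, Q(x) = 17; integrating factor μ = e^(15x).
(μ y)' = 17e^(15x) ⇒ μ y = (17/15)e^(15x) + C.
Divide by μ: y = 17/15 + Ce^(-15x).


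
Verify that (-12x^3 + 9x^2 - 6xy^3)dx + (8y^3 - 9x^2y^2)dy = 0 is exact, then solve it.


Check exactness: ∂M/∂y = -18xy^2 and ∂N/∂x = -18xy^2; equal, so the equation is exact.
Integrate M with respect to x (treating y as constant): ∫M dx = -3x^4 + 3x^3 - 3x^2y^3 + h(y).
Differentiate w.r.t. y and set equal to N: the x-dependent terms already match, leaving h'(y) = 8y^3. Integrate: h(y) = 2y^4.
So F(x,y) = -3x^4 + 3x^3 + 2y^4 - 3x^2y^3.
General solution: -3x^4 + 3x^3 + 2y^4 - 3x^2y^3 = C.


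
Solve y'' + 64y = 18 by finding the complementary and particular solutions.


Homogeneous part: r² + 64 = 0 ⇒ r = ±8i, so y_h = C₁cos(8x) + C₂sin(8x).
Try constant y_p = A; plug in: 64A = 18 ⇒ A = 9/32.
General solution: y = C₁cos(8x) + C₂sin(8x) + 9/32.


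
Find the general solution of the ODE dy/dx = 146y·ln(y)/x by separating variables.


Separate: dy/[y ln(y)] = 146 dx/x.
Substitute u = ln(y): du/u = 146 dx/x.
Integrate: ln|ln(y)| = 146ln|x| + C₀, hence ln(y) = C·x^146.


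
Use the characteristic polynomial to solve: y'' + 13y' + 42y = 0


Characteristic equation: r² + 13r + 42 = 0.
Factor: (r + 6)(r + 7) = 0 ⇒ r = -6, -7 (distinct real).
General solution: y = C₁e^(-6x) + C₂e^(-7x).


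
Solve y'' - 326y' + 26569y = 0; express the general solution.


Characteristic equation: r² - 326r + 26569 = 0, i.e. (r - 163)² = 0.
Repeated root r = 163; include an x factor for the second linearly independent solution.
General solution: y = (C₁ + C₂x)e^(163x).


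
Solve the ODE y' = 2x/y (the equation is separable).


Separate variables: y dy = 2x dx.
Integrate both sides: y²/2 = x^2 + C₀.
Multiply by 2: y² = 2x^2 + C.


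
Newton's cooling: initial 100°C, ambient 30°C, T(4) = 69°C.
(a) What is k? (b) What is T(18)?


Newton's law: T(t) = T_a + (T₀ - T_a)e^(-kt).
(a) Use T(4) = 69: (69 - 30)/(100 - 30) = e^(-k·4), so k = -ln(0.557)/4 ≈ 0.1462.
(b) Apply k to t = 18: T(18) = 30 + (70)e^(-2.632) ≈ 35.0°C.


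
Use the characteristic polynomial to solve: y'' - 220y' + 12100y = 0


Characteristic equation: r² - 220r + 12100 = 0, i.e. (r - 110)² = 0.
Repeated root r = 110; include an x factor for the second linearly independent solution.
General solution: y = (C₁ + C₂x)e^(110x).


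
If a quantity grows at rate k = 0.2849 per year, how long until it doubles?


Exponential growth: P(t) = P₀ e^(0.2849t). Set P(t)/P₀ = 2: e^(0.2849t) = 2.
Solve: t = ln(2)/0.2849 ≈ 2.43 years.


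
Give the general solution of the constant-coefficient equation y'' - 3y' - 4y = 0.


Characteristic equation: r² - 3r - 4 = 0.
Factor: (r + 1)(r - 4) = 0 ⇒ r = -1, 4 (distinct real).
General solution: y = C₁e^(-x) + C₂e^(4x).


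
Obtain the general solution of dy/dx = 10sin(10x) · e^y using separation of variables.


Separate: e^(-y) dy = 10sin(10x) dx.
Integrate: -e^(-y) = -cos(10x) + C₀.
Rearrange: e^(-y) = cos(10x) + C.


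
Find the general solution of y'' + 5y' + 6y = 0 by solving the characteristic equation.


Characteristic equation: r² + 5r + 6 = 0.
Factor: (r + 3)(r + 2) = 0 ⇒ r = -3, -2 (distinct real).
General solution: y = C₁e^(-3x) + C₂e^(-2x).


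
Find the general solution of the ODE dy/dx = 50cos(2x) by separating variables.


g(y) = 1, so integrate directly: y = ∫ 50cos(2x) dx = 25sin(2x) + C.


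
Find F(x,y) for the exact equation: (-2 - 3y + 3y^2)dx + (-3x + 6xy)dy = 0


Check exactness: ∂M/∂y = -3 + 6y and ∂N/∂x = -3 + 6y; equal, so the equation is exact.
Integrate M with respect to x (treating y as constant): ∫M dx = -2x - 3xy + 3xy^2 + h(y).
Differentiate w.r.t. y and set equal to N: all terms match, so h'(y) = 0 and h is a constant absorbed into C.
General solution: -2x - 3xy + 3xy^2 = C.


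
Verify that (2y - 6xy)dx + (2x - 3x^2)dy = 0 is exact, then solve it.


Check exactness: ∂M/∂y = 2 - 6x and ∂N/∂x = 2 - 6x; equal, so the equation is exact.
Integrate M with respect to x (treating y as constant): ∫M dx = 2xy - 3x^2y + h(y).
Differentiate w.r.t. y and set equal to N: all terms match, so h'(y) = 0 and h is a constant absorbed into C.
General solution: 2xy - 3x^2y = C.


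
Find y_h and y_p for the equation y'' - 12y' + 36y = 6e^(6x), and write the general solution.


Characteristic polynomial (r - 6)² = 0; repeated root r = 6.
y_h = (C₁ + C₂x)e^(6x). Forcing matches the repeated root (resonance), so try y_p = Ax² e^(6x).
Substitute and solve for A: 2A = 6, so A = 3.
General solution: y = (C₁ + C₂x + 3x²)e^(6x).


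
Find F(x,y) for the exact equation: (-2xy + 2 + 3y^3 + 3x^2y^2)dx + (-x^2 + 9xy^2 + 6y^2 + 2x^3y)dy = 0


Check exactness: ∂M/∂y = -2x + 9y^2 + 6x^2y and ∂N/∂x = -2x + 9y^2 + 6x^2y; equal, so the equation is exact.
Integrate M with respect to x (treating y as constant): ∫M dx = -x^2y + 2x + 3xy^3 + x^3y^2 + h(y).
Differentiate w.r.t. y and set equal to N: the x-dependent terms already match, leaving h'(y) = 6y^2. Integrate: h(y) = 2y^3.
So F(x,y) = -x^2y + 2x + 3xy^3 + 2y^3 + x^3y^2.
General solution: -x^2y + 2x + 3xy^3 + 2y^3 + x^3y^2 = C.


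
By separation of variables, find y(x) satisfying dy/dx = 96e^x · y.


Separate variables: dy/y = 96e^x dx.
Integrate: ln|y| = 96e^x + C₀.
Exponentiate: y = Ce^(96e^x).


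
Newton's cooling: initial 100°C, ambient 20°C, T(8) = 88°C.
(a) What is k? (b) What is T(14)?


Newton's law: T(t) = T_a + (T₀ - T_a)e^(-kt).
(a) Use T(8) = 88: (88 - 20)/(100 - 20) = e^(-k·8), so k = -ln(0.850)/8 ≈ 0.0203.
(b) Apply k to t = 14: T(14) = 20 + (80)e^(-0.284) ≈ 80.2°C.


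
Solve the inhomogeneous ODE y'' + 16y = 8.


Homogeneous part: r² + 16 = 0 ⇒ r = ±4i, so y_h = C₁cos(4x) + C₂sin(4x).
Try constant y_p = A; plug in: 16A = 8 ⇒ A = 1/2.
General solution: y = C₁cos(4x) + C₂sin(4x) + 1/2.


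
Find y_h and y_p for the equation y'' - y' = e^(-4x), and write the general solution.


Characteristic roots of r² - r = 0 are 1, 0.
y_h = C₁e^(x) + C₂.
Forcing exponent -4 is not a characteristic root; try y_p = Ae^(-4x).
Substitute: A·(16 + (-1)·-4 + (0)) = A·20 = 1, so A = 1/20.
General solution: y = C₁e^(x) + C₂ + (1/20)e^(-4x).


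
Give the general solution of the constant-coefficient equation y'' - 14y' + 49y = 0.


Characteristic equation: r² - 14r + 49 = 0, i.e. (r - 7)² = 0.
Repeated root r = 7; include an x factor for the second linearly independent solution.
General solution: y = (C₁ + C₂x)e^(7x).


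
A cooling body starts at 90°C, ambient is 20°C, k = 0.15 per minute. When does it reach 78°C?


From T(t) = T_a + (T₀ - T_a)e^(-kt), set T(t) = 78:
(78 - 20) / (90 - 20) = e^(-0.15t), so t = -ln(0.829)/0.15 ≈ 1.3 minutes.


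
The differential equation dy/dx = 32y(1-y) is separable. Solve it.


Separate: dy/[y(1-y)] = 32 dx.
Partial fractions: 1/[y(1-y)] = 1/y + 1/(1-y).
Integrate: ln|y/(1-y)| = 32x + C₀.
Solve for y: y = 1/(1 + Ce^(-32x)).


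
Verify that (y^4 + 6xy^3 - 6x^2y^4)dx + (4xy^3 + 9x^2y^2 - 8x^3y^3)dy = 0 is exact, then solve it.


Check exactness: ∂M/∂y = 4y^3 + 18xy^2 - 24x^2y^3 and ∂N/∂x = 4y^3 + 18xy^2 - 24x^2y^3; equal, so the equation is exact.
Integrate M with respect to x (treating y as constant): ∫M dx = xy^4 + 3x^2y^3 - 2x^3y^4 + h(y).
Differentiate w.r.t. y and set equal to N: all terms match, so h'(y) = 0 and h is a constant absorbed into C.
General solution: xy^4 + 3x^2y^3 - 2x^3y^4 = C.


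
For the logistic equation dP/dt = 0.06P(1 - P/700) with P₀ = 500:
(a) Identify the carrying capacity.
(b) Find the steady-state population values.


Logistic ODE dP/dt = 0.06P(1 - P/700) has equilibria where dP/dt = 0, i.e. P = 0 or P = 700.
The coefficient (1 - P/K) = 0 when P = K, identifying K = 700 as the carrying capacity.
(a) K = 700; (b) equilibria P = 0 and P = 700.


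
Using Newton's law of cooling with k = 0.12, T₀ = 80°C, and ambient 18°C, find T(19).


Newton's law: dT/dt = -k(T - T_a) has solution T(t) = T_a + (T₀ - T_a)e^(-kt).
Plug in T_a = 18, T₀ = 80, k = 0.12, t = 19: T(19) = 18 + (62)e^(-2.28) ≈ 24.3°C.


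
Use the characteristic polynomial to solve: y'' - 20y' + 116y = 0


Characteristic equation: r² - 20r + 116 = 0.
Discriminant is negative; roots r = 10 ± 4i (complex conjugate pair).
General solution uses e^(α x)(C₁ cos(β x) + C₂ sin(β x)): y = e^(10x)(C₁cos(4x) + C₂sin(4x)).


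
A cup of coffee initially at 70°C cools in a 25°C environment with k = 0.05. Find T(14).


Newton's law: dT/dt = -k(T - T_a) has solution T(t) = T_a + (T₀ - T_a)e^(-kt).
Plug in T_a = 25, T₀ = 70, k = 0.05, t = 14: T(14) = 25 + (45)e^(-0.70) ≈ 47.3°C.


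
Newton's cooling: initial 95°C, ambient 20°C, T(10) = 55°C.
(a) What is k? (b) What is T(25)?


Newton's law: T(t) = T_a + (T₀ - T_a)e^(-kt).
(a) Use T(10) = 55: (55 - 20)/(95 - 20) = e^(-k·10), so k = -ln(0.467)/10 ≈ 0.0762.
(b) Apply k to t = 25: T(25) = 20 + (75)e^(-1.905) ≈ 31.2°C.


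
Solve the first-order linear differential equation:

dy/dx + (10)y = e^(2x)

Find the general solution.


P(x) = 10 ⇒ μ = e^(10x).
(μ y)' = e^(12x) ⇒ μ y = e^(12x)/12 + C.
Divide by μ: y = (1/12)e^(2x) + Ce^(-10x).


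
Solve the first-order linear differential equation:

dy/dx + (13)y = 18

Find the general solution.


P(x) = 13, Q(x) = 18; integrating factor μ = e^(13x).
(μ y)' = 18e^(13x) ⇒ μ y = (18/13)e^(13x) + C.
Divide by μ: y = 18/13 + Ce^(-13x).


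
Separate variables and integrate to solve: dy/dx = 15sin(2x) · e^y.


Separate: e^(-y) dy = 15sin(2x) dx.
Integrate: -e^(-y) = -(15/2)cos(2x) + C₀.
Rearrange: e^(-y) = (15/2)cos(2x) + C.


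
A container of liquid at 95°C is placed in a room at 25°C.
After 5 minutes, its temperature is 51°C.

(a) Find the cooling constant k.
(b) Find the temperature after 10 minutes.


Newton's law: T(t) = T_a + (T₀ - T_a)e^(-kt).
(a) Use T(5) = 51: (51 - 25)/(95 - 25) = e^(-k·5), so k = -ln(0.371)/5 ≈ 0.1981.
(b) Apply k to t = 10: T(10) = 25 + (70)e^(-1.981) ≈ 34.7°C.
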